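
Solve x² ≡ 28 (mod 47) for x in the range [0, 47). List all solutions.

Since 47 ≡ 3 (mod 4), a square root of 28 is 28^((47+1)/4) = 28^12 mod 47.
Repeated squaring: 28^2≡32, 28^4≡37, 28^8≡6 (mod 47).
28^12 = 28^(8+4) ≡ 34 (mod 47).
Check: 34² = 1156 ≡ 28 (mod 47). The two roots are 13 and 34.

13, 34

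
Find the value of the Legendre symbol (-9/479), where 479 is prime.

-1

First reduce: -9 ≡ 470 (mod 479).
Pull out 2: since 479 ≡ 7 (mod 8), (2/479) = +1.
Reciprocity: 235 ≡ 3 and 479 ≡ 3 (mod 4), so (235/479) = −(479/235).
Reduce top mod 235: now compute (9/235).
Reciprocity: 9 ≡ 1 and 235 ≡ 3 (mod 4), so (9/235) = +(235/9).
Reduce top mod 9: now compute (1/9).
Reached (1/9) = 1. Collecting the sign flips along the way, the symbol is -1.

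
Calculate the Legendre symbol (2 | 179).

-1

Euler's criterion: (2/179) ≡ 2^89 (mod 179).
2^2 ≡ 4 (mod 179)
2^4 ≡ 16 (mod 179)
2^8 ≡ 77 (mod 179)
2^16 ≡ 22 (mod 179)
2^32 ≡ 126 (mod 179)
2^64 ≡ 124 (mod 179)
2^89 = 2^(64+16+8+1) ≡ 178 (mod 179).
Result is 178 ≡ −1, so (2/179) = −1.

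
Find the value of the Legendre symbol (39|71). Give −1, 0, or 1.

Reciprocity: 39 ≡ 3 and 71 ≡ 3 (mod 4), so (39/71) = −(71/39).
Reduce top mod 39: now compute (32/39).
Pull out 2^5: since 39 ≡ 7 (mod 8), (2/39) = +1, so (2/39)^5 = +1.
Reached (1/39) = 1. Collecting the sign flips along the way, the symbol is -1.

-1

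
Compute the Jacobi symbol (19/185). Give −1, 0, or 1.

-1

Reciprocity: 19 ≡ 3 and 185 ≡ 1 (mod 4), so (19/185) = +(185/19).
Reduce top mod 19: now compute (14/19).
Pull out 2: since 19 ≡ 3 (mod 8), (2/19) = -1.
Reciprocity: 7 ≡ 3 and 19 ≡ 3 (mod 4), so (7/19) = −(19/7).
Reduce top mod 7: now compute (5/7).
Reciprocity: 5 ≡ 1 and 7 ≡ 3 (mod 4), so (5/7) = +(7/5).
Reduce top mod 5: now compute (2/5).
Pull out 2: since 5 ≡ 5 (mod 8), (2/5) = -1.
Reached (1/5) = 1. Collecting the sign flips along the way, the symbol is -1.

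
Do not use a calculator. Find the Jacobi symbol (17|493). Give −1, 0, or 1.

0

Reciprocity: 17 ≡ 1 and 493 ≡ 1 (mod 4), so (17/493) = +(493/17).
Reduce top mod 17: now compute (0/17).
Top reduces to 0: gcd > 1, so the symbol is 0.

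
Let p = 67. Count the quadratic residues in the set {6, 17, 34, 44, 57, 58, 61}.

2

(6/67) = +1 → QR.
(17/67) = +1 → QR.
(34/67) = -1 → non-residue.
(44/67) = -1 → non-residue.
(57/67) = -1 → non-residue.
(58/67) = -1 → non-residue.
(61/67) = -1 → non-residue.
Total quadratic residues among the 7: 2.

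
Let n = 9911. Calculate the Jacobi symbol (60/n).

1

Pull out 2^2: since 9911 ≡ 7 (mod 8), (2/9911) = +1, so (2/9911)^2 = +1.
Reciprocity: 15 ≡ 3 and 9911 ≡ 3 (mod 4), so (15/9911) = −(9911/15).
Reduce top mod 15: now compute (11/15).
Reciprocity: 11 ≡ 3 and 15 ≡ 3 (mod 4), so (11/15) = −(15/11).
Reduce top mod 11: now compute (4/11).
Pull out 2^2: since 11 ≡ 3 (mod 8), (2/11) = -1, so (2/11)^2 = +1.
Reached (1/11) = 1. Collecting the sign flips along the way, the symbol is +1.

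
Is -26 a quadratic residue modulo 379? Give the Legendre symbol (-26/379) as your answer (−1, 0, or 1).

Euler's criterion: (-26/379) ≡ 353^189 (mod 379).
353^2 ≡ 297 (mod 379)
353^4 ≡ 281 (mod 379)
353^8 ≡ 129 (mod 379)
353^16 ≡ 344 (mod 379)
353^32 ≡ 88 (mod 379)
353^64 ≡ 164 (mod 379)
353^128 ≡ 366 (mod 379)
353^189 = 353^(128+32+16+8+4+1) ≡ 378 (mod 379).
Result is 378 ≡ −1, so (-26/379) = −1.

-1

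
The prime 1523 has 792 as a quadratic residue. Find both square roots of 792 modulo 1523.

609, 914

Since 1523 ≡ 3 (mod 4), a square root of 792 is 792^((1523+1)/4) = 792^381 mod 1523.
Repeated squaring: 792^2≡1311, 792^4≡777, 792^8≡621, 792^16≡322, 792^32≡120, 792^64≡693, 792^128≡504, 792^256≡1198 (mod 1523).
792^381 = 792^(256+64+32+16+8+4+1) ≡ 609 (mod 1523).
Check: 609² = 370881 ≡ 792 (mod 1523). The two roots are 609 and 914.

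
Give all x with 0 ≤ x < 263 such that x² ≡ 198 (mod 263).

Since 263 ≡ 3 (mod 4), a square root of 198 is 198^((263+1)/4) = 198^66 mod 263.
Repeated squaring: 198^2≡17, 198^4≡26, 198^8≡150, 198^16≡145, 198^32≡248, 198^64≡225 (mod 263).
198^66 = 198^(64+2) ≡ 143 (mod 263).
Check: 143² = 20449 ≡ 198 (mod 263). The two roots are 120 and 143.

120, 143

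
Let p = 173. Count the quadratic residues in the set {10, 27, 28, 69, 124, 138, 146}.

3

(10/173) = +1 → QR.
(27/173) = -1 → non-residue.
(28/173) = -1 → non-residue.
(69/173) = -1 → non-residue.
(124/173) = +1 → QR.
(138/173) = +1 → QR.
(146/173) = -1 → non-residue.
Total quadratic residues among the 7: 3.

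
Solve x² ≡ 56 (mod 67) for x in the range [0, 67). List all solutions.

18, 49

Since 67 ≡ 3 (mod 4), a square root of 56 is 56^((67+1)/4) = 56^17 mod 67.
Repeated squaring: 56^2≡54, 56^4≡35, 56^8≡19, 56^16≡26 (mod 67).
56^17 = 56^(16+1) ≡ 49 (mod 67).
Check: 49² = 2401 ≡ 56 (mod 67). The two roots are 18 and 49.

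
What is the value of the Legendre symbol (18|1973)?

Pull out 2: since 1973 ≡ 5 (mod 8), (2/1973) = -1.
Reciprocity: 9 ≡ 1 and 1973 ≡ 1 (mod 4), so (9/1973) = +(1973/9).
Reduce top mod 9: now compute (2/9).
Pull out 2: since 9 ≡ 1 (mod 8), (2/9) = +1.
Reached (1/9) = 1. Collecting the sign flips along the way, the symbol is -1.

-1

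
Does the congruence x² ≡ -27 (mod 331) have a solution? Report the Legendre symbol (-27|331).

First reduce: -27 ≡ 304 (mod 331).
Pull out 2^4: since 331 ≡ 3 (mod 8), (2/331) = -1, so (2/331)^4 = +1.
Reciprocity: 19 ≡ 3 and 331 ≡ 3 (mod 4), so (19/331) = −(331/19).
Reduce top mod 19: now compute (8/19).
Pull out 2^3: since 19 ≡ 3 (mod 8), (2/19) = -1, so (2/19)^3 = -1.
Reached (1/19) = 1. Collecting the sign flips along the way, the symbol is +1.

1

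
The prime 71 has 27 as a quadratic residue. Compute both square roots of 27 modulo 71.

13, 58

Since 71 ≡ 3 (mod 4), a square root of 27 is 27^((71+1)/4) = 27^18 mod 71.
Repeated squaring: 27^2≡19, 27^4≡6, 27^8≡36, 27^16≡18 (mod 71).
27^18 = 27^(16+2) ≡ 58 (mod 71).
Check: 58² = 3364 ≡ 27 (mod 71). The two roots are 13 and 58.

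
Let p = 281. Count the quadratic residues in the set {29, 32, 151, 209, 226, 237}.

(29/281) = +1 → QR.
(32/281) = +1 → QR.
(151/281) = -1 → non-residue.
(209/281) = +1 → QR.
(226/281) = -1 → non-residue.
(237/281) = -1 → non-residue.
Total quadratic residues among the 6: 3.

3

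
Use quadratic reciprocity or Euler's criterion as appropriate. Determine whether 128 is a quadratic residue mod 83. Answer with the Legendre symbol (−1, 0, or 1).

First reduce: 128 ≡ 45 (mod 83).
Reciprocity: 45 ≡ 1 and 83 ≡ 3 (mod 4), so (45/83) = +(83/45).
Reduce top mod 45: now compute (38/45).
Pull out 2: since 45 ≡ 5 (mod 8), (2/45) = -1.
Reciprocity: 19 ≡ 3 and 45 ≡ 1 (mod 4), so (19/45) = +(45/19).
Reduce top mod 19: now compute (7/19).
Reciprocity: 7 ≡ 3 and 19 ≡ 3 (mod 4), so (7/19) = −(19/7).
Reduce top mod 7: now compute (5/7).
Reciprocity: 5 ≡ 1 and 7 ≡ 3 (mod 4), so (5/7) = +(7/5).
Reduce top mod 5: now compute (2/5).
Pull out 2: since 5 ≡ 5 (mod 8), (2/5) = -1.
Reached (1/5) = 1. Collecting the sign flips along the way, the symbol is -1.

-1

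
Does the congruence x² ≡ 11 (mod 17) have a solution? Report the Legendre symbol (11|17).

-1

Reciprocity: 11 ≡ 3 and 17 ≡ 1 (mod 4), so (11/17) = +(17/11).
Reduce top mod 11: now compute (6/11).
Pull out 2: since 11 ≡ 3 (mod 8), (2/11) = -1.
Reciprocity: 3 ≡ 3 and 11 ≡ 3 (mod 4), so (3/11) = −(11/3).
Reduce top mod 3: now compute (2/3).
Pull out 2: since 3 ≡ 3 (mod 8), (2/3) = -1.
Reached (1/3) = 1. Collecting the sign flips along the way, the symbol is -1.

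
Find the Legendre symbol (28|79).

Euler's criterion: (28/79) ≡ 28^39 (mod 79).
28^2 ≡ 73 (mod 79)
28^4 ≡ 36 (mod 79)
28^8 ≡ 32 (mod 79)
28^16 ≡ 76 (mod 79)
28^32 ≡ 9 (mod 79)
28^39 = 28^(32+4+2+1) ≡ 78 (mod 79).
Result is 78 ≡ −1, so (28/79) = −1.

-1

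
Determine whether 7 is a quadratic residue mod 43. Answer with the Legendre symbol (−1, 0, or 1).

Euler's criterion: (7/43) ≡ 7^21 (mod 43).
7^2 ≡ 6 (mod 43)
7^4 ≡ 36 (mod 43)
7^8 ≡ 6 (mod 43)
7^16 ≡ 36 (mod 43)
7^21 = 7^(16+4+1) ≡ 42 (mod 43).
Result is 42 ≡ −1, so (7/43) = −1.

-1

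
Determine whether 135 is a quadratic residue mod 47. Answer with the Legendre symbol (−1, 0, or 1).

First reduce: 135 ≡ 41 (mod 47).
Reciprocity: 41 ≡ 1 and 47 ≡ 3 (mod 4), so (41/47) = +(47/41).
Reduce top mod 41: now compute (6/41).
Pull out 2: since 41 ≡ 1 (mod 8), (2/41) = +1.
Reciprocity: 3 ≡ 3 and 41 ≡ 1 (mod 4), so (3/41) = +(41/3).
Reduce top mod 3: now compute (2/3).
Pull out 2: since 3 ≡ 3 (mod 8), (2/3) = -1.
Reached (1/3) = 1. Collecting the sign flips along the way, the symbol is -1.

-1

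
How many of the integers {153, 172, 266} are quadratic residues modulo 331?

(153/331) = +1 → QR.
(172/331) = +1 → QR.
(266/331) = +1 → QR.
Total quadratic residues among the 3: 3.

3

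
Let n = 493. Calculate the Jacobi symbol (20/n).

Pull out 2^2: since 493 ≡ 5 (mod 8), (2/493) = -1, so (2/493)^2 = +1.
Reciprocity: 5 ≡ 1 and 493 ≡ 1 (mod 4), so (5/493) = +(493/5).
Reduce top mod 5: now compute (3/5).
Reciprocity: 3 ≡ 3 and 5 ≡ 1 (mod 4), so (3/5) = +(5/3).
Reduce top mod 3: now compute (2/3).
Pull out 2: since 3 ≡ 3 (mod 8), (2/3) = -1.
Reached (1/3) = 1. Collecting the sign flips along the way, the symbol is -1.

-1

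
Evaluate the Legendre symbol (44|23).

First reduce: 44 ≡ 21 (mod 23).
Reciprocity: 21 ≡ 1 and 23 ≡ 3 (mod 4), so (21/23) = +(23/21).
Reduce top mod 21: now compute (2/21).
Pull out 2: since 21 ≡ 5 (mod 8), (2/21) = -1.
Reached (1/21) = 1. Collecting the sign flips along the way, the symbol is -1.

-1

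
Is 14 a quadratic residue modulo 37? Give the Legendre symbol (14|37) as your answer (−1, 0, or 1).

Pull out 2: since 37 ≡ 5 (mod 8), (2/37) = -1.
Reciprocity: 7 ≡ 3 and 37 ≡ 1 (mod 4), so (7/37) = +(37/7).
Reduce top mod 7: now compute (2/7).
Pull out 2: since 7 ≡ 7 (mod 8), (2/7) = +1.
Reached (1/7) = 1. Collecting the sign flips along the way, the symbol is -1.

-1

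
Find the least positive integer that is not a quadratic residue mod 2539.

(2/2539) = −1, so 2 is the smallest positive non-residue mod 2539.

2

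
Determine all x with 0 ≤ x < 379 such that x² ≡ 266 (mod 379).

32, 347

Since 379 ≡ 3 (mod 4), a square root of 266 is 266^((379+1)/4) = 266^95 mod 379.
Repeated squaring: 266^2≡262, 266^4≡45, 266^8≡130, 266^16≡224, 266^32≡148, 266^64≡301 (mod 379).
266^95 = 266^(64+16+8+4+2+1) ≡ 347 (mod 379).
Check: 347² = 120409 ≡ 266 (mod 379). The two roots are 32 and 347.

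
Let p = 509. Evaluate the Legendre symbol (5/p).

Euler's criterion: (5/509) ≡ 5^254 (mod 509).
5^2 ≡ 25 (mod 509)
5^4 ≡ 116 (mod 509)
5^8 ≡ 222 (mod 509)
5^16 ≡ 420 (mod 509)
5^32 ≡ 286 (mod 509)
5^64 ≡ 356 (mod 509)
5^128 ≡ 504 (mod 509)
5^254 = 5^(128+64+32+16+8+4+2) ≡ 1 (mod 509).
Result is 1, so (5/509) = 1.

1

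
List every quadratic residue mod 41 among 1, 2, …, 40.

Square k = 1,…,20 (k and 41−k give the same square):
1²=1, 2²=4, 3²=9, 4²=16, 5²=25, 6²=36, 7²≡8, 8²≡23, 9²≡40, 10²≡18, 11²≡39, 12²≡21, 13²≡5, 14²≡32, 15²≡20, 16²≡10, 17²≡2, 18²≡37, 19²≡33, 20²≡31 (mod 41).
So the quadratic residues mod 41 are {1, 2, 4, 5, 8, 9, 10, 16, 18, 20, 21, 23, 25, 31, 32, 33, 36, 37, 39, 40}.

1, 2, 4, 5, 8, 9, 10, 16, 18, 20, 21, 23, 25, 31, 32, 33, 36, 37, 39, 40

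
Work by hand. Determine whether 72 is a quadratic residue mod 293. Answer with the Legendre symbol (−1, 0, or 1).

Pull out 2^3: since 293 ≡ 5 (mod 8), (2/293) = -1, so (2/293)^3 = -1.
Reciprocity: 9 ≡ 1 and 293 ≡ 1 (mod 4), so (9/293) = +(293/9).
Reduce top mod 9: now compute (5/9).
Reciprocity: 5 ≡ 1 and 9 ≡ 1 (mod 4), so (5/9) = +(9/5).
Reduce top mod 5: now compute (4/5).
Pull out 2^2: since 5 ≡ 5 (mod 8), (2/5) = -1, so (2/5)^2 = +1.
Reached (1/5) = 1. Collecting the sign flips along the way, the symbol is -1.

-1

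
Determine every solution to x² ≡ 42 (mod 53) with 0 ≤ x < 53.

53 ≡ 1 (mod 4), so we find a root by search.
Trying successive values, 25² = 625 ≡ 42 (mod 53). The other root is 53 − 25 = 28.

25, 28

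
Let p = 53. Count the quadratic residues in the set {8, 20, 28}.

1

(8/53) = -1 → non-residue.
(20/53) = -1 → non-residue.
(28/53) = +1 → QR.
Total quadratic residues among the 3: 1.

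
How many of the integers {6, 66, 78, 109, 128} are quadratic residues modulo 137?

3

(6/137) = -1 → non-residue.
(66/137) = -1 → non-residue.
(78/137) = +1 → QR.
(109/137) = +1 → QR.
(128/137) = +1 → QR.
Total quadratic residues among the 5: 3.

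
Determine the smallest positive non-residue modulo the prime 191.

7

(2/191) = +1, so 2 is a residue.
(3/191) = +1, so 3 is a residue.
(4/191) = +1, so 4 is a residue.
(5/191) = +1, so 5 is a residue.
(6/191) = +1, so 6 is a residue.
(7/191) = −1, so 7 is the smallest positive non-residue mod 191.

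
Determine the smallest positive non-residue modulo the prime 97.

(2/97) = +1, so 2 is a residue.
(3/97) = +1, so 3 is a residue.
(4/97) = +1, so 4 is a residue.
(5/97) = −1, so 5 is the smallest positive non-residue mod 97.

5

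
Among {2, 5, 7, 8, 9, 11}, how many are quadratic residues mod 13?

(2/13) = -1 → non-residue.
(5/13) = -1 → non-residue.
(7/13) = -1 → non-residue.
(8/13) = -1 → non-residue.
(9/13) = +1 → QR.
(11/13) = -1 → non-residue.
Total quadratic residues among the 6: 1.

1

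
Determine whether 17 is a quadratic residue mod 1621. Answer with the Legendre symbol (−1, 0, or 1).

-1

Reciprocity: 17 ≡ 1 and 1621 ≡ 1 (mod 4), so (17/1621) = +(1621/17).
Reduce top mod 17: now compute (6/17).
Pull out 2: since 17 ≡ 1 (mod 8), (2/17) = +1.
Reciprocity: 3 ≡ 3 and 17 ≡ 1 (mod 4), so (3/17) = +(17/3).
Reduce top mod 3: now compute (2/3).
Pull out 2: since 3 ≡ 3 (mod 8), (2/3) = -1.
Reached (1/3) = 1. Collecting the sign flips along the way, the symbol is -1.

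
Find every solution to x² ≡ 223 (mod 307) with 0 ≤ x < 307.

Since 307 ≡ 3 (mod 4), a square root of 223 is 223^((307+1)/4) = 223^77 mod 307.
Repeated squaring: 223^2≡302, 223^4≡25, 223^8≡11, 223^16≡121, 223^32≡212, 223^64≡122 (mod 307).
223^77 = 223^(64+8+4+1) ≡ 60 (mod 307).
Check: 60² = 3600 ≡ 223 (mod 307). The two roots are 60 and 247.

60, 247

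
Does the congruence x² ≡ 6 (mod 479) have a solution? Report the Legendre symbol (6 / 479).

Euler's criterion: (6/479) ≡ 6^239 (mod 479).
6^2 ≡ 36 (mod 479)
6^4 ≡ 338 (mod 479)
6^8 ≡ 242 (mod 479)
6^16 ≡ 126 (mod 479)
6^32 ≡ 69 (mod 479)
6^64 ≡ 450 (mod 479)
6^128 ≡ 362 (mod 479)
6^239 = 6^(128+64+32+8+4+2+1) ≡ 1 (mod 479).
Result is 1, so (6/479) = 1.

1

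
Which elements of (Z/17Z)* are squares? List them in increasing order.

1 2 4 8 9 13 15 16

Square k = 1,…,8 (k and 17−k give the same square):
1²=1, 2²=4, 3²=9, 4²=16, 5²≡8, 6²≡2, 7²≡15, 8²≡13 (mod 17).
So the quadratic residues mod 17 are {1, 2, 4, 8, 9, 13, 15, 16}.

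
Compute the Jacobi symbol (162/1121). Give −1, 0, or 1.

1

Pull out 2: since 1121 ≡ 1 (mod 8), (2/1121) = +1.
Reciprocity: 81 ≡ 1 and 1121 ≡ 1 (mod 4), so (81/1121) = +(1121/81).
Reduce top mod 81: now compute (68/81).
Pull out 2^2: since 81 ≡ 1 (mod 8), (2/81) = +1, so (2/81)^2 = +1.
Reciprocity: 17 ≡ 1 and 81 ≡ 1 (mod 4), so (17/81) = +(81/17).
Reduce top mod 17: now compute (13/17).
Reciprocity: 13 ≡ 1 and 17 ≡ 1 (mod 4), so (13/17) = +(17/13).
Reduce top mod 13: now compute (4/13).
Pull out 2^2: since 13 ≡ 5 (mod 8), (2/13) = -1, so (2/13)^2 = +1.
Reached (1/13) = 1. Collecting the sign flips along the way, the symbol is +1.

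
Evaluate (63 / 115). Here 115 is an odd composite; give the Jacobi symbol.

1

Reciprocity: 63 ≡ 3 and 115 ≡ 3 (mod 4), so (63/115) = −(115/63).
Reduce top mod 63: now compute (52/63).
Pull out 2^2: since 63 ≡ 7 (mod 8), (2/63) = +1, so (2/63)^2 = +1.
Reciprocity: 13 ≡ 1 and 63 ≡ 3 (mod 4), so (13/63) = +(63/13).
Reduce top mod 13: now compute (11/13).
Reciprocity: 11 ≡ 3 and 13 ≡ 1 (mod 4), so (11/13) = +(13/11).
Reduce top mod 11: now compute (2/11).
Pull out 2: since 11 ≡ 3 (mod 8), (2/11) = -1.
Reached (1/11) = 1. Collecting the sign flips along the way, the symbol is +1.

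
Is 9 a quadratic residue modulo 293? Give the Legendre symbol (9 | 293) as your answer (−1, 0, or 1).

1

Reciprocity: 9 ≡ 1 and 293 ≡ 1 (mod 4), so (9/293) = +(293/9).
Reduce top mod 9: now compute (5/9).
Reciprocity: 5 ≡ 1 and 9 ≡ 1 (mod 4), so (5/9) = +(9/5).
Reduce top mod 5: now compute (4/5).
Pull out 2^2: since 5 ≡ 5 (mod 8), (2/5) = -1, so (2/5)^2 = +1.
Reached (1/5) = 1. Collecting the sign flips along the way, the symbol is +1.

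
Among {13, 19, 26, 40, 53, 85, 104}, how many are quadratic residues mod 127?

(13/127) = +1 → QR.
(19/127) = +1 → QR.
(26/127) = +1 → QR.
(40/127) = -1 → non-residue.
(53/127) = -1 → non-residue.
(85/127) = -1 → non-residue.
(104/127) = +1 → QR.
Total quadratic residues among the 7: 4.

4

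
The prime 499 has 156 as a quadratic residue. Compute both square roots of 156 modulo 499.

Since 499 ≡ 3 (mod 4), a square root of 156 is 156^((499+1)/4) = 156^125 mod 499.
Repeated squaring: 156^2≡384, 156^4≡251, 156^8≡127, 156^16≡161, 156^32≡472, 156^64≡230 (mod 499).
156^125 = 156^(64+32+16+8+4+1) ≡ 125 (mod 499).
Check: 125² = 15625 ≡ 156 (mod 499). The two roots are 125 and 374.

125, 374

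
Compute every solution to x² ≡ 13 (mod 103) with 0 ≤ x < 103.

Since 103 ≡ 3 (mod 4), a square root of 13 is 13^((103+1)/4) = 13^26 mod 103.
Repeated squaring: 13^2≡66, 13^4≡30, 13^8≡76, 13^16≡8 (mod 103).
13^26 = 13^(16+8+2) ≡ 61 (mod 103).
Check: 61² = 3721 ≡ 13 (mod 103). The two roots are 42 and 61.

42, 61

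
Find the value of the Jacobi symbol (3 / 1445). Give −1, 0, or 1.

Reciprocity: 3 ≡ 3 and 1445 ≡ 1 (mod 4), so (3/1445) = +(1445/3).
Reduce top mod 3: now compute (2/3).
Pull out 2: since 3 ≡ 3 (mod 8), (2/3) = -1.
Reached (1/3) = 1. Collecting the sign flips along the way, the symbol is -1.

-1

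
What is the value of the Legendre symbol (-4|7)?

-1

First reduce: -4 ≡ 3 (mod 7).
Reciprocity: 3 ≡ 3 and 7 ≡ 3 (mod 4), so (3/7) = −(7/3).
Reduce top mod 3: now compute (1/3).
Reached (1/3) = 1. Collecting the sign flips along the way, the symbol is -1.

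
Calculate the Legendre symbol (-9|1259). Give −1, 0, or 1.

-1

First reduce: -9 ≡ 1250 (mod 1259).
Pull out 2: since 1259 ≡ 3 (mod 8), (2/1259) = -1.
Reciprocity: 625 ≡ 1 and 1259 ≡ 3 (mod 4), so (625/1259) = +(1259/625).
Reduce top mod 625: now compute (9/625).
Reciprocity: 9 ≡ 1 and 625 ≡ 1 (mod 4), so (9/625) = +(625/9).
Reduce top mod 9: now compute (4/9).
Pull out 2^2: since 9 ≡ 1 (mod 8), (2/9) = +1, so (2/9)^2 = +1.
Reached (1/9) = 1. Collecting the sign flips along the way, the symbol is -1.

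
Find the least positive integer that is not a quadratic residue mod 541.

2

(2/541) = −1, so 2 is the smallest positive non-residue mod 541.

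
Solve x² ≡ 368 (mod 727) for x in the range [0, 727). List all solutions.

323, 404

Since 727 ≡ 3 (mod 4), a square root of 368 is 368^((727+1)/4) = 368^182 mod 727.
Repeated squaring: 368^2≡202, 368^4≡92, 368^8≡467, 368^16≡716, 368^32≡121, 368^64≡101, 368^128≡23 (mod 727).
368^182 = 368^(128+32+16+4+2) ≡ 404 (mod 727).
Check: 404² = 163216 ≡ 368 (mod 727). The two roots are 323 and 404.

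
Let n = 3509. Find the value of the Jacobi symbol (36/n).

Pull out 2^2: since 3509 ≡ 5 (mod 8), (2/3509) = -1, so (2/3509)^2 = +1.
Reciprocity: 9 ≡ 1 and 3509 ≡ 1 (mod 4), so (9/3509) = +(3509/9).
Reduce top mod 9: now compute (8/9).
Pull out 2^3: since 9 ≡ 1 (mod 8), (2/9) = +1, so (2/9)^3 = +1.
Reached (1/9) = 1. Collecting the sign flips along the way, the symbol is +1.

1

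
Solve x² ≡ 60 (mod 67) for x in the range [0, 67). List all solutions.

23, 44

Since 67 ≡ 3 (mod 4), a square root of 60 is 60^((67+1)/4) = 60^17 mod 67.
Repeated squaring: 60^2≡49, 60^4≡56, 60^8≡54, 60^16≡35 (mod 67).
60^17 = 60^(16+1) ≡ 23 (mod 67).
Check: 23² = 529 ≡ 60 (mod 67). The two roots are 23 and 44.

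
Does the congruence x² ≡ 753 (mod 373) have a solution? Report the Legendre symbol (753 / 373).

First reduce: 753 ≡ 7 (mod 373).
Reciprocity: 7 ≡ 3 and 373 ≡ 1 (mod 4), so (7/373) = +(373/7).
Reduce top mod 7: now compute (2/7).
Pull out 2: since 7 ≡ 7 (mod 8), (2/7) = +1.
Reached (1/7) = 1. Collecting the sign flips along the way, the symbol is +1.

1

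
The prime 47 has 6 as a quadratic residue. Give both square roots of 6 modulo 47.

Since 47 ≡ 3 (mod 4), a square root of 6 is 6^((47+1)/4) = 6^12 mod 47.
Repeated squaring: 6^2≡36, 6^4≡27, 6^8≡24 (mod 47).
6^12 = 6^(8+4) ≡ 37 (mod 47).
Check: 37² = 1369 ≡ 6 (mod 47). The two roots are 10 and 37.

10, 37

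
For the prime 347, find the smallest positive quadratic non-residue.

(2/347) = −1, so 2 is the smallest positive non-residue mod 347.

2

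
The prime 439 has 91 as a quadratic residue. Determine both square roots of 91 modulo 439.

Since 439 ≡ 3 (mod 4), a square root of 91 is 91^((439+1)/4) = 91^110 mod 439.
Repeated squaring: 91^2≡379, 91^4≡88, 91^8≡281, 91^16≡380, 91^32≡408, 91^64≡83 (mod 439).
91^110 = 91^(64+32+8+4+2) ≡ 199 (mod 439).
Check: 199² = 39601 ≡ 91 (mod 439). The two roots are 199 and 240.

199, 240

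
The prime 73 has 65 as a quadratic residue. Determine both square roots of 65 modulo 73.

73 ≡ 1 (mod 4), so we find a root by search.
Trying successive values, 24² = 576 ≡ 65 (mod 73). The other root is 73 − 24 = 49.

24, 49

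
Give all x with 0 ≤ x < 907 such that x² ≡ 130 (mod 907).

186, 721

Since 907 ≡ 3 (mod 4), a square root of 130 is 130^((907+1)/4) = 130^227 mod 907.
Repeated squaring: 130^2≡574, 130^4≡235, 130^8≡805, 130^16≡427, 130^32≡22, 130^64≡484, 130^128≡250 (mod 907).
130^227 = 130^(128+64+32+2+1) ≡ 721 (mod 907).
Check: 721² = 519841 ≡ 130 (mod 907). The two roots are 186 and 721.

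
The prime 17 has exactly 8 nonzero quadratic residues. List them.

1 2 4 8 9 13 15 16

Square k = 1,…,8 (k and 17−k give the same square):
1²=1, 2²=4, 3²=9, 4²=16, 5²≡8, 6²≡2, 7²≡15, 8²≡13 (mod 17).
So the quadratic residues mod 17 are {1, 2, 4, 8, 9, 13, 15, 16}.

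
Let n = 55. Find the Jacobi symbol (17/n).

Reciprocity: 17 ≡ 1 and 55 ≡ 3 (mod 4), so (17/55) = +(55/17).
Reduce top mod 17: now compute (4/17).
Pull out 2^2: since 17 ≡ 1 (mod 8), (2/17) = +1, so (2/17)^2 = +1.
Reached (1/17) = 1. Collecting the sign flips along the way, the symbol is +1.

1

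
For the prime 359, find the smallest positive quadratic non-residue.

(2/359) = +1, so 2 is a residue.
(3/359) = +1, so 3 is a residue.
(4/359) = +1, so 4 is a residue.
(5/359) = +1, so 5 is a residue.
(6/359) = +1, so 6 is a residue.
(7/359) = −1, so 7 is the smallest positive non-residue mod 359.

7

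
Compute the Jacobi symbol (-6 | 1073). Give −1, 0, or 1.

First reduce: -6 ≡ 1067 (mod 1073).
Reciprocity: 1067 ≡ 3 and 1073 ≡ 1 (mod 4), so (1067/1073) = +(1073/1067).
Reduce top mod 1067: now compute (6/1067).
Pull out 2: since 1067 ≡ 3 (mod 8), (2/1067) = -1.
Reciprocity: 3 ≡ 3 and 1067 ≡ 3 (mod 4), so (3/1067) = −(1067/3).
Reduce top mod 3: now compute (2/3).
Pull out 2: since 3 ≡ 3 (mod 8), (2/3) = -1.
Reached (1/3) = 1. Collecting the sign flips along the way, the symbol is -1.

-1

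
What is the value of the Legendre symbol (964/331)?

First reduce: 964 ≡ 302 (mod 331).
Pull out 2: since 331 ≡ 3 (mod 8), (2/331) = -1.
Reciprocity: 151 ≡ 3 and 331 ≡ 3 (mod 4), so (151/331) = −(331/151).
Reduce top mod 151: now compute (29/151).
Reciprocity: 29 ≡ 1 and 151 ≡ 3 (mod 4), so (29/151) = +(151/29).
Reduce top mod 29: now compute (6/29).
Pull out 2: since 29 ≡ 5 (mod 8), (2/29) = -1.
Reciprocity: 3 ≡ 3 and 29 ≡ 1 (mod 4), so (3/29) = +(29/3).
Reduce top mod 3: now compute (2/3).
Pull out 2: since 3 ≡ 3 (mod 8), (2/3) = -1.
Reached (1/3) = 1. Collecting the sign flips along the way, the symbol is +1.

1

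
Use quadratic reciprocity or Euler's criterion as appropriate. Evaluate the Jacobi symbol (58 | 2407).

Pull out 2: since 2407 ≡ 7 (mod 8), (2/2407) = +1.
Reciprocity: 29 ≡ 1 and 2407 ≡ 3 (mod 4), so (29/2407) = +(2407/29).
Reduce top mod 29: now compute (0/29).
Top reduces to 0: gcd > 1, so the symbol is 0.

0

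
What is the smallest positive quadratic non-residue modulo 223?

(2/223) = +1, so 2 is a residue.
(3/223) = −1, so 3 is the smallest positive non-residue mod 223.

3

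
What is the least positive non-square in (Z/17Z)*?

(2/17) = +1, so 2 is a residue.
(3/17) = −1, so 3 is the smallest positive non-residue mod 17.

3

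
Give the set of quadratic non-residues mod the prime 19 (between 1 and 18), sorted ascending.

2,3,8,10,12,13,14,15,18

Square k = 1,…,9 (k and 19−k give the same square):
1²=1, 2²=4, 3²=9, 4²=16, 5²≡6, 6²≡17, 7²≡11, 8²≡7, 9²≡5 (mod 19).
The residues are {1, 4, 5, 6, 7, 9, 11, 16, 17}; the non-residues are the remaining 9 nonzero classes.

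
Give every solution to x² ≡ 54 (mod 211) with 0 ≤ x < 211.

Since 211 ≡ 3 (mod 4), a square root of 54 is 54^((211+1)/4) = 54^53 mod 211.
Repeated squaring: 54^2≡173, 54^4≡178, 54^8≡34, 54^16≡101, 54^32≡73 (mod 211).
54^53 = 54^(32+16+4+1) ≡ 73 (mod 211).
Check: 73² = 5329 ≡ 54 (mod 211). The two roots are 73 and 138.

73, 138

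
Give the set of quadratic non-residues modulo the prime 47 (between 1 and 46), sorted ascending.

5,10,11,13,15,19,20,22,23,26,29,30,31,33,35,38,39,40,41,43,44,45,46

Square k = 1,…,23 (k and 47−k give the same square):
1²=1, 2²=4, 3²=9, 4²=16, 5²=25, 6²=36, 7²≡2, 8²≡17, 9²≡34, 10²≡6, 11²≡27, 12²≡3, 13²≡28, 14²≡8, 15²≡37, 16²≡21, 17²≡7, 18²≡42, 19²≡32, 20²≡24, 21²≡18, 22²≡14, 23²≡12 (mod 47).
The residues are {1, 2, 3, 4, 6, 7, 8, 9, 12, 14, 16, 17, 18, 21, 24, 25, 27, 28, 32, 34, 36, 37, 42}; the non-residues are the remaining 23 nonzero classes.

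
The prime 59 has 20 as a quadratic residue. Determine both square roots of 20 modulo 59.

Since 59 ≡ 3 (mod 4), a square root of 20 is 20^((59+1)/4) = 20^15 mod 59.
Repeated squaring: 20^2≡46, 20^4≡51, 20^8≡5 (mod 59).
20^15 = 20^(8+4+2+1) ≡ 16 (mod 59).
Check: 16² = 256 ≡ 20 (mod 59). The two roots are 16 and 43.

16, 43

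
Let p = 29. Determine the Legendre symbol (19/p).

Reciprocity: 19 ≡ 3 and 29 ≡ 1 (mod 4), so (19/29) = +(29/19).
Reduce top mod 19: now compute (10/19).
Pull out 2: since 19 ≡ 3 (mod 8), (2/19) = -1.
Reciprocity: 5 ≡ 1 and 19 ≡ 3 (mod 4), so (5/19) = +(19/5).
Reduce top mod 5: now compute (4/5).
Pull out 2^2: since 5 ≡ 5 (mod 8), (2/5) = -1, so (2/5)^2 = +1.
Reached (1/5) = 1. Collecting the sign flips along the way, the symbol is -1.

-1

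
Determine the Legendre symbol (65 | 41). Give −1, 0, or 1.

-1

First reduce: 65 ≡ 24 (mod 41).
Pull out 2^3: since 41 ≡ 1 (mod 8), (2/41) = +1, so (2/41)^3 = +1.
Reciprocity: 3 ≡ 3 and 41 ≡ 1 (mod 4), so (3/41) = +(41/3).
Reduce top mod 3: now compute (2/3).
Pull out 2: since 3 ≡ 3 (mod 8), (2/3) = -1.
Reached (1/3) = 1. Collecting the sign flips along the way, the symbol is -1.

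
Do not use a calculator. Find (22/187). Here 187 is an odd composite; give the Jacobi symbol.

Pull out 2: since 187 ≡ 3 (mod 8), (2/187) = -1.
Reciprocity: 11 ≡ 3 and 187 ≡ 3 (mod 4), so (11/187) = −(187/11).
Reduce top mod 11: now compute (0/11).
Top reduces to 0: gcd > 1, so the symbol is 0.

0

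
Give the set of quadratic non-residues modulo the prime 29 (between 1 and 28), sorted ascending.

Square k = 1,…,14 (k and 29−k give the same square):
1²=1, 2²=4, 3²=9, 4²=16, 5²=25, 6²≡7, 7²≡20, 8²≡6, 9²≡23, 10²≡13, 11²≡5, 12²≡28, 13²≡24, 14²≡22 (mod 29).
The residues are {1, 4, 5, 6, 7, 9, 13, 16, 20, 22, 23, 24, 25, 28}; the non-residues are the remaining 14 nonzero classes.

2, 3, 8, 10, 11, 12, 14, 15, 17, 18, 19, 21, 26, 27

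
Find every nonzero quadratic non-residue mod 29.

2, 3, 8, 10, 11, 12, 14, 15, 17, 18, 19, 21, 26, 27

Square k = 1,…,14 (k and 29−k give the same square):
1²=1, 2²=4, 3²=9, 4²=16, 5²=25, 6²≡7, 7²≡20, 8²≡6, 9²≡23, 10²≡13, 11²≡5, 12²≡28, 13²≡24, 14²≡22 (mod 29).
The residues are {1, 4, 5, 6, 7, 9, 13, 16, 20, 22, 23, 24, 25, 28}; the non-residues are the remaining 14 nonzero classes.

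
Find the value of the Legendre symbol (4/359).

Pull out 2^2: since 359 ≡ 7 (mod 8), (2/359) = +1, so (2/359)^2 = +1.
Reached (1/359) = 1. Collecting the sign flips along the way, the symbol is +1.

1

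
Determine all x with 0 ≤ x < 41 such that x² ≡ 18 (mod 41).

41 ≡ 1 (mod 4), so we find a root by search.
Trying successive values, 10² = 100 ≡ 18 (mod 41). The other root is 41 − 10 = 31.

10, 31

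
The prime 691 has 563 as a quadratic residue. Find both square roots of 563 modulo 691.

174, 517

Since 691 ≡ 3 (mod 4), a square root of 563 is 563^((691+1)/4) = 563^173 mod 691.
Repeated squaring: 563^2≡491, 563^4≡613, 563^8≡556, 563^16≡259, 563^32≡54, 563^64≡152, 563^128≡301 (mod 691).
563^173 = 563^(128+32+8+4+1) ≡ 174 (mod 691).
Check: 174² = 30276 ≡ 563 (mod 691). The two roots are 174 and 517.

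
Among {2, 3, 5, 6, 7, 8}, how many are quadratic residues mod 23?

4

(2/23) = +1 → QR.
(3/23) = +1 → QR.
(5/23) = -1 → non-residue.
(6/23) = +1 → QR.
(7/23) = -1 → non-residue.
(8/23) = +1 → QR.
Total quadratic residues among the 6: 4.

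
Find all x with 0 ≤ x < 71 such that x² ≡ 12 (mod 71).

Since 71 ≡ 3 (mod 4), a square root of 12 is 12^((71+1)/4) = 12^18 mod 71.
Repeated squaring: 12^2≡2, 12^4≡4, 12^8≡16, 12^16≡43 (mod 71).
12^18 = 12^(16+2) ≡ 15 (mod 71).
Check: 15² = 225 ≡ 12 (mod 71). The two roots are 15 and 56.

15, 56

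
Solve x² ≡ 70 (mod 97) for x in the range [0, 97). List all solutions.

19, 78

97 ≡ 1 (mod 4), so we find a root by search.
Trying successive values, 19² = 361 ≡ 70 (mod 97). The other root is 97 − 19 = 78.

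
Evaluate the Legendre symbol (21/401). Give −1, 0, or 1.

-1

Reciprocity: 21 ≡ 1 and 401 ≡ 1 (mod 4), so (21/401) = +(401/21).
Reduce top mod 21: now compute (2/21).
Pull out 2: since 21 ≡ 5 (mod 8), (2/21) = -1.
Reached (1/21) = 1. Collecting the sign flips along the way, the symbol is -1.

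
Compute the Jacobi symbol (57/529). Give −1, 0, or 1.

Reciprocity: 57 ≡ 1 and 529 ≡ 1 (mod 4), so (57/529) = +(529/57).
Reduce top mod 57: now compute (16/57).
Pull out 2^4: since 57 ≡ 1 (mod 8), (2/57) = +1, so (2/57)^4 = +1.
Reached (1/57) = 1. Collecting the sign flips along the way, the symbol is +1.

1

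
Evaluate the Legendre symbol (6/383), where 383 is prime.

1

Pull out 2: since 383 ≡ 7 (mod 8), (2/383) = +1.
Reciprocity: 3 ≡ 3 and 383 ≡ 3 (mod 4), so (3/383) = −(383/3).
Reduce top mod 3: now compute (2/3).
Pull out 2: since 3 ≡ 3 (mod 8), (2/3) = -1.
Reached (1/3) = 1. Collecting the sign flips along the way, the symbol is +1.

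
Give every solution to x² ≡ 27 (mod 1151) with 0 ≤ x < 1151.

Since 1151 ≡ 3 (mod 4), a square root of 27 is 27^((1151+1)/4) = 27^288 mod 1151.
Repeated squaring: 27^2≡729, 27^4≡830, 27^8≡602, 27^16≡990, 27^32≡599, 27^64≡840, 27^128≡37, 27^256≡218 (mod 1151).
27^288 = 27^(256+32) ≡ 519 (mod 1151).
Check: 519² = 269361 ≡ 27 (mod 1151). The two roots are 519 and 632.

519, 632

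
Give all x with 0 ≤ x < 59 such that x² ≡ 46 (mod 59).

Since 59 ≡ 3 (mod 4), a square root of 46 is 46^((59+1)/4) = 46^15 mod 59.
Repeated squaring: 46^2≡51, 46^4≡5, 46^8≡25 (mod 59).
46^15 = 46^(8+4+2+1) ≡ 20 (mod 59).
Check: 20² = 400 ≡ 46 (mod 59). The two roots are 20 and 39.

20, 39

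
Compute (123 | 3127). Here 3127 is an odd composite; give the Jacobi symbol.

1

Reciprocity: 123 ≡ 3 and 3127 ≡ 3 (mod 4), so (123/3127) = −(3127/123).
Reduce top mod 123: now compute (52/123).
Pull out 2^2: since 123 ≡ 3 (mod 8), (2/123) = -1, so (2/123)^2 = +1.
Reciprocity: 13 ≡ 1 and 123 ≡ 3 (mod 4), so (13/123) = +(123/13).
Reduce top mod 13: now compute (6/13).
Pull out 2: since 13 ≡ 5 (mod 8), (2/13) = -1.
Reciprocity: 3 ≡ 3 and 13 ≡ 1 (mod 4), so (3/13) = +(13/3).
Reduce top mod 3: now compute (1/3).
Reached (1/3) = 1. Collecting the sign flips along the way, the symbol is +1.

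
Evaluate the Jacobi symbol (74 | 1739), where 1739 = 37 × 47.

0

Pull out 2: since 1739 ≡ 3 (mod 8), (2/1739) = -1.
Reciprocity: 37 ≡ 1 and 1739 ≡ 3 (mod 4), so (37/1739) = +(1739/37).
Reduce top mod 37: now compute (0/37).
Top reduces to 0: gcd > 1, so the symbol is 0.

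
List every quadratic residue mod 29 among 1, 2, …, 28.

1 4 5 6 7 9 13 16 20 22 23 24 25 28

Square k = 1,…,14 (k and 29−k give the same square):
1²=1, 2²=4, 3²=9, 4²=16, 5²=25, 6²≡7, 7²≡20, 8²≡6, 9²≡23, 10²≡13, 11²≡5, 12²≡28, 13²≡24, 14²≡22 (mod 29).
So the quadratic residues mod 29 are {1, 4, 5, 6, 7, 9, 13, 16, 20, 22, 23, 24, 25, 28}.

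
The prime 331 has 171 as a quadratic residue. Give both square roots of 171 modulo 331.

Since 331 ≡ 3 (mod 4), a square root of 171 is 171^((331+1)/4) = 171^83 mod 331.
Repeated squaring: 171^2≡113, 171^4≡191, 171^8≡71, 171^16≡76, 171^32≡149, 171^64≡24 (mod 331).
171^83 = 171^(64+16+2+1) ≡ 272 (mod 331).
Check: 272² = 73984 ≡ 171 (mod 331). The two roots are 59 and 272.

59, 272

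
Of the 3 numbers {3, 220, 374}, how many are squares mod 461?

(3/461) = -1 → non-residue.
(220/461) = -1 → non-residue.
(374/461) = +1 → QR.
Total quadratic residues among the 3: 1.

1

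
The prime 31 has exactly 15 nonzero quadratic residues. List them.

1 2 4 5 7 8 9 10 14 16 18 19 20 25 28

Square k = 1,…,15 (k and 31−k give the same square):
1²=1, 2²=4, 3²=9, 4²=16, 5²=25, 6²≡5, 7²≡18, 8²≡2, 9²≡19, 10²≡7, 11²≡28, 12²≡20, 13²≡14, 14²≡10, 15²≡8 (mod 31).
So the quadratic residues mod 31 are {1, 2, 4, 5, 7, 8, 9, 10, 14, 16, 18, 19, 20, 25, 28}.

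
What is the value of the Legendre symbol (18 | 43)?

-1

Pull out 2: since 43 ≡ 3 (mod 8), (2/43) = -1.
Reciprocity: 9 ≡ 1 and 43 ≡ 3 (mod 4), so (9/43) = +(43/9).
Reduce top mod 9: now compute (7/9).
Reciprocity: 7 ≡ 3 and 9 ≡ 1 (mod 4), so (7/9) = +(9/7).
Reduce top mod 7: now compute (2/7).
Pull out 2: since 7 ≡ 7 (mod 8), (2/7) = +1.
Reached (1/7) = 1. Collecting the sign flips along the way, the symbol is -1.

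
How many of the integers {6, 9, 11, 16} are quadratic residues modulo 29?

(6/29) = +1 → QR.
(9/29) = +1 → QR.
(11/29) = -1 → non-residue.
(16/29) = +1 → QR.
Total quadratic residues among the 4: 3.

3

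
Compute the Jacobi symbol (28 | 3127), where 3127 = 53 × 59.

1

Pull out 2^2: since 3127 ≡ 7 (mod 8), (2/3127) = +1, so (2/3127)^2 = +1.
Reciprocity: 7 ≡ 3 and 3127 ≡ 3 (mod 4), so (7/3127) = −(3127/7).
Reduce top mod 7: now compute (5/7).
Reciprocity: 5 ≡ 1 and 7 ≡ 3 (mod 4), so (5/7) = +(7/5).
Reduce top mod 5: now compute (2/5).
Pull out 2: since 5 ≡ 5 (mod 8), (2/5) = -1.
Reached (1/5) = 1. Collecting the sign flips along the way, the symbol is +1.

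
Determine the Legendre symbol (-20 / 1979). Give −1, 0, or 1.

-1

First reduce: -20 ≡ 1959 (mod 1979).
Reciprocity: 1959 ≡ 3 and 1979 ≡ 3 (mod 4), so (1959/1979) = −(1979/1959).
Reduce top mod 1959: now compute (20/1959).
Pull out 2^2: since 1959 ≡ 7 (mod 8), (2/1959) = +1, so (2/1959)^2 = +1.
Reciprocity: 5 ≡ 1 and 1959 ≡ 3 (mod 4), so (5/1959) = +(1959/5).
Reduce top mod 5: now compute (4/5).
Pull out 2^2: since 5 ≡ 5 (mod 8), (2/5) = -1, so (2/5)^2 = +1.
Reached (1/5) = 1. Collecting the sign flips along the way, the symbol is -1.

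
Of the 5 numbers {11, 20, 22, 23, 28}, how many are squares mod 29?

(11/29) = -1 → non-residue.
(20/29) = +1 → QR.
(22/29) = +1 → QR.
(23/29) = +1 → QR.
(28/29) = +1 → QR.
Total quadratic residues among the 5: 4.

4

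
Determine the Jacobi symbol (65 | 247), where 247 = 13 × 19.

Reciprocity: 65 ≡ 1 and 247 ≡ 3 (mod 4), so (65/247) = +(247/65).
Reduce top mod 65: now compute (52/65).
Pull out 2^2: since 65 ≡ 1 (mod 8), (2/65) = +1, so (2/65)^2 = +1.
Reciprocity: 13 ≡ 1 and 65 ≡ 1 (mod 4), so (13/65) = +(65/13).
Reduce top mod 13: now compute (0/13).
Top reduces to 0: gcd > 1, so the symbol is 0.

0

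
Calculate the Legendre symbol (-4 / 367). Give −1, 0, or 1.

-1

Euler's criterion: (-4/367) ≡ 363^183 (mod 367).
363^2 ≡ 16 (mod 367)
363^4 ≡ 256 (mod 367)
363^8 ≡ 210 (mod 367)
363^16 ≡ 60 (mod 367)
363^32 ≡ 297 (mod 367)
363^64 ≡ 129 (mod 367)
363^128 ≡ 126 (mod 367)
363^183 = 363^(128+32+16+4+2+1) ≡ 366 (mod 367).
Result is 366 ≡ −1, so (-4/367) = −1.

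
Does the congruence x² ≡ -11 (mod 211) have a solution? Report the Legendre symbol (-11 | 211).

-1

First reduce: -11 ≡ 200 (mod 211).
Pull out 2^3: since 211 ≡ 3 (mod 8), (2/211) = -1, so (2/211)^3 = -1.
Reciprocity: 25 ≡ 1 and 211 ≡ 3 (mod 4), so (25/211) = +(211/25).
Reduce top mod 25: now compute (11/25).
Reciprocity: 11 ≡ 3 and 25 ≡ 1 (mod 4), so (11/25) = +(25/11).
Reduce top mod 11: now compute (3/11).
Reciprocity: 3 ≡ 3 and 11 ≡ 3 (mod 4), so (3/11) = −(11/3).
Reduce top mod 3: now compute (2/3).
Pull out 2: since 3 ≡ 3 (mod 8), (2/3) = -1.
Reached (1/3) = 1. Collecting the sign flips along the way, the symbol is -1.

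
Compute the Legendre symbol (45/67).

Euler's criterion: (45/67) ≡ 45^33 (mod 67).
45^2 ≡ 15 (mod 67)
45^4 ≡ 24 (mod 67)
45^8 ≡ 40 (mod 67)
45^16 ≡ 59 (mod 67)
45^32 ≡ 64 (mod 67)
45^33 = 45^(32+1) ≡ 66 (mod 67).
Result is 66 ≡ −1, so (45/67) = −1.

-1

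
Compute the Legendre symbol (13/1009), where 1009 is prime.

-1

Euler's criterion: (13/1009) ≡ 13^504 (mod 1009).
13^2 ≡ 169 (mod 1009)
13^4 ≡ 309 (mod 1009)
13^8 ≡ 635 (mod 1009)
13^16 ≡ 634 (mod 1009)
13^32 ≡ 374 (mod 1009)
13^64 ≡ 634 (mod 1009)
13^128 ≡ 374 (mod 1009)
13^256 ≡ 634 (mod 1009)
13^504 = 13^(256+128+64+32+16+8) ≡ 1008 (mod 1009).
Result is 1008 ≡ −1, so (13/1009) = −1.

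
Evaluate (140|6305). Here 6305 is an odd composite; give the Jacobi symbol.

Pull out 2^2: since 6305 ≡ 1 (mod 8), (2/6305) = +1, so (2/6305)^2 = +1.
Reciprocity: 35 ≡ 3 and 6305 ≡ 1 (mod 4), so (35/6305) = +(6305/35).
Reduce top mod 35: now compute (5/35).
Reciprocity: 5 ≡ 1 and 35 ≡ 3 (mod 4), so (5/35) = +(35/5).
Reduce top mod 5: now compute (0/5).
Top reduces to 0: gcd > 1, so the symbol is 0.

0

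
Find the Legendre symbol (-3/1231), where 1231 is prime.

1

First reduce: -3 ≡ 1228 (mod 1231).
Pull out 2^2: since 1231 ≡ 7 (mod 8), (2/1231) = +1, so (2/1231)^2 = +1.
Reciprocity: 307 ≡ 3 and 1231 ≡ 3 (mod 4), so (307/1231) = −(1231/307).
Reduce top mod 307: now compute (3/307).
Reciprocity: 3 ≡ 3 and 307 ≡ 3 (mod 4), so (3/307) = −(307/3).
Reduce top mod 3: now compute (1/3).
Reached (1/3) = 1. Collecting the sign flips along the way, the symbol is +1.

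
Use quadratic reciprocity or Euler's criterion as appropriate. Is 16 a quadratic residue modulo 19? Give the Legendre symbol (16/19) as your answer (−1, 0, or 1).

1

Euler's criterion: (16/19) ≡ 16^9 (mod 19).
16^2 ≡ 9 (mod 19)
16^4 ≡ 5 (mod 19)
16^8 ≡ 6 (mod 19)
16^9 = 16^(8+1) ≡ 1 (mod 19).
Result is 1, so (16/19) = 1.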